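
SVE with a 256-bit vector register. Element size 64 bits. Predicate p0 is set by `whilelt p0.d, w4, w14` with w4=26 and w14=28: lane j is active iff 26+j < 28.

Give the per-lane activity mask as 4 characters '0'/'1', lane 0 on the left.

lane count: 256 div 64 = 4
active while 26+j < 28, i.e. j ∈ [0,2) capped at 4 ⇒ 2
bits (lane 0 leftmost): 1100

predicate = 1100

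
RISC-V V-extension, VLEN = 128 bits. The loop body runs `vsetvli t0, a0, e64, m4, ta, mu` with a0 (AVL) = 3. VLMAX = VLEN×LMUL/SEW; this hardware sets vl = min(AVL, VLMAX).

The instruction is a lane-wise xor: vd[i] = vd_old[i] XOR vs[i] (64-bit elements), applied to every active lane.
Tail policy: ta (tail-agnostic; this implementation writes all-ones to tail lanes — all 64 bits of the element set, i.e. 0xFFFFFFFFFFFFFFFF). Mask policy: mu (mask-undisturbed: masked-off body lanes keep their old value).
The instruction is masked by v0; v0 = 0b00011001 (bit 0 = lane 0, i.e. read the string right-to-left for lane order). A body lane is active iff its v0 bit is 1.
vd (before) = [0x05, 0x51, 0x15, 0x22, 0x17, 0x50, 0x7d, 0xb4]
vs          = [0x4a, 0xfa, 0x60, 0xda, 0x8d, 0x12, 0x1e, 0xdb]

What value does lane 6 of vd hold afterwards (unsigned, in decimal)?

vd[6] = 18446744073709551615

lanes per group: 128·4/64 = 8
vl = min(AVL, VLMAX) = min(3, 8) = 3
lane  0: xor(0x05,0x4a) ⇒ 0x4f
lane  1: mask-off/keep ⇒ 0x51
lane  2: mask-off/keep ⇒ 0x15
lane  3: tail/ones ⇒ 0xffffffffffffffff
lane  4: tail/ones ⇒ 0xffffffffffffffff
lane  5: tail/ones ⇒ 0xffffffffffffffff
lane  6: tail/ones ⇒ 0xffffffffffffffff
lane  7: tail/ones ⇒ 0xffffffffffffffff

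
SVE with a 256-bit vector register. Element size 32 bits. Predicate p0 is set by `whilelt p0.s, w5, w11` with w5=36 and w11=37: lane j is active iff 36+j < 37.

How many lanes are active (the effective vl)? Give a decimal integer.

lane count: 256 div 32 = 8
whilelt: lane j active iff 36+j < 37 → j < 1 → 1 active

vl = 1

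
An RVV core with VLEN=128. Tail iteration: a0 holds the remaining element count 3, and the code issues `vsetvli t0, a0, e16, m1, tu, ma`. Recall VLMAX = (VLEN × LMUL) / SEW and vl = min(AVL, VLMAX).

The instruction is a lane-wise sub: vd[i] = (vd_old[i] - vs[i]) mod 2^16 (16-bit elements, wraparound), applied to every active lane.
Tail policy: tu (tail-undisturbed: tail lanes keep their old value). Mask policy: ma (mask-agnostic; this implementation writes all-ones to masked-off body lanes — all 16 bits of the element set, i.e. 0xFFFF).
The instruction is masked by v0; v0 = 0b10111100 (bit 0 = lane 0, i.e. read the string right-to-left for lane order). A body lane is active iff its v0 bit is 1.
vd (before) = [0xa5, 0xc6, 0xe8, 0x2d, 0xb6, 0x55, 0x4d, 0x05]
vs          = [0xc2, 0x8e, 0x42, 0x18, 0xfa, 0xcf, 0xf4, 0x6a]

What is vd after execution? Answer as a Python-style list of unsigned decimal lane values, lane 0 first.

vd = [65535, 65535, 166, 45, 182, 85, 77, 5]

VLMAX = VLEN×LMUL/SEW = 128×1/16 = 8
vl ← min(3, 8) = 3
vd[0] mask-off/ones -> 0xffff
vd[1] mask-off/ones -> 0xffff
vd[2] sub(0xe8,0x42) -> 0xa6
vd[3] tail/keep -> 0x2d
vd[4] tail/keep -> 0xb6
vd[5] tail/keep -> 0x55
vd[6] tail/keep -> 0x4d
vd[7] tail/keep -> 0x05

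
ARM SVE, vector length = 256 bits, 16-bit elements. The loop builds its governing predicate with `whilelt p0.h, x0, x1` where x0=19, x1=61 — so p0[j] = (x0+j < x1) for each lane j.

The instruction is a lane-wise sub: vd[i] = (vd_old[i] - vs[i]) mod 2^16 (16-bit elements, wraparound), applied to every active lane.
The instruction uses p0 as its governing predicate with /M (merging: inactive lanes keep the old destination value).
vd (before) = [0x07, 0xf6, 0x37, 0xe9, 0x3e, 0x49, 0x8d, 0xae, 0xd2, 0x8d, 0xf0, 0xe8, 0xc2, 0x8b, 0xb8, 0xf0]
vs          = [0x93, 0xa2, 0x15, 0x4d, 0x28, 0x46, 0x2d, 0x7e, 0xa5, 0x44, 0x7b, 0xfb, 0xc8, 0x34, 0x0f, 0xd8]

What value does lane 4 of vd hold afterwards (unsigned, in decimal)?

lane count: 256 div 16 = 16
p0[j] = (19+j < 61); true for j=0..15 → 16 lanes set
vd[0] sub(0x07,0x93) -> 0xff74
vd[1] sub(0xf6,0xa2) -> 0x54
vd[2] sub(0x37,0x15) -> 0x22
vd[3] sub(0xe9,0x4d) -> 0x9c
vd[4] sub(0x3e,0x28) -> 0x16
vd[5] sub(0x49,0x46) -> 0x03
vd[6] sub(0x8d,0x2d) -> 0x60
vd[7] sub(0xae,0x7e) -> 0x30
vd[8] sub(0xd2,0xa5) -> 0x2d
vd[9] sub(0x8d,0x44) -> 0x49
vd[10] sub(0xf0,0x7b) -> 0x75
vd[11] sub(0xe8,0xfb) -> 0xffed
vd[12] sub(0xc2,0xc8) -> 0xfffa
vd[13] sub(0x8b,0x34) -> 0x57
vd[14] sub(0xb8,0x0f) -> 0xa9
vd[15] sub(0xf0,0xd8) -> 0x18

vd[4] = 22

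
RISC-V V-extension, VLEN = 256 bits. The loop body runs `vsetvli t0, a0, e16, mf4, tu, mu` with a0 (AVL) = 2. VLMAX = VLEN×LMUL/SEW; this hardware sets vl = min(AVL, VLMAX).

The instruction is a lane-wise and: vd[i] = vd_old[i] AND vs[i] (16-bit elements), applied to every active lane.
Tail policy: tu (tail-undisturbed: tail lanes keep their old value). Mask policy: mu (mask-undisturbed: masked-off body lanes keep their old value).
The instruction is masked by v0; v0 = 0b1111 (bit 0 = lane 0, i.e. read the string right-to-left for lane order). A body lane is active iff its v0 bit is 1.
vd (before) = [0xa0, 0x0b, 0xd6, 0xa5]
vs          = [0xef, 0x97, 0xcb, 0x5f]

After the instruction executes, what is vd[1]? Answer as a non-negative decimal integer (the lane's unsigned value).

vd[1] = 3

VLMAX = VLEN×LMUL/SEW = 256×1/4/16 = 4
vl = min(AVL, VLMAX) = min(2, 4) = 2
  i=0: and(0xa0,0xef) → 160
  i=1: and(0x0b,0x97) → 3
  i=2: tail/keep → 214
  i=3: tail/keep → 165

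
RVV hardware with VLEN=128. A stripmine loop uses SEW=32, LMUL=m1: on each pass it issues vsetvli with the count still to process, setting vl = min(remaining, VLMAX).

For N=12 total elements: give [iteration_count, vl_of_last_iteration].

[iterations, last_vl] = [3, 4]

VLMAX = (128 × 1) / 32 = 4 lanes
12 elements at 4/iter → 3 passes, remainder 4 on the last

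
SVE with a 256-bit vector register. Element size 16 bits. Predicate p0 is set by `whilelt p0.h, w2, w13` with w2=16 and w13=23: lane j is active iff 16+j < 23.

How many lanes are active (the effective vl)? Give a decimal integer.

vl = 7

register lanes = 256/16 = 16
p0[j] = (16+j < 23); true for j=0..6 → 7 lanes set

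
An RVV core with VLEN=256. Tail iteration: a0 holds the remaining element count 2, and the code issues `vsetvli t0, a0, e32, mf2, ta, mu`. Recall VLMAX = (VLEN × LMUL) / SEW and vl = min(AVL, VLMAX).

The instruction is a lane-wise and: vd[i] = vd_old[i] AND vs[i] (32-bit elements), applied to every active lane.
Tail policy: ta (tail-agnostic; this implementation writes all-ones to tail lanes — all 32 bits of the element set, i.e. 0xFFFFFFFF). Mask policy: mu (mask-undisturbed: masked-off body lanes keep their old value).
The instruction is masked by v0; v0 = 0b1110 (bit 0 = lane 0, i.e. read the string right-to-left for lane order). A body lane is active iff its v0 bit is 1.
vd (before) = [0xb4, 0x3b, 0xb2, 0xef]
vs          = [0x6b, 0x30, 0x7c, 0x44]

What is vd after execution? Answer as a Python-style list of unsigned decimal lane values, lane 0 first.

vd = [180, 48, 4294967295, 4294967295]

VLMAX = (256 × 1/2) / 32 = 4 lanes
vl ← min(2, 4) = 2
vd[0] mask-off/keep -> 0xb4
vd[1] and(0x3b,0x30) -> 0x30
vd[2] tail/ones -> 0xffffffff
vd[3] tail/ones -> 0xffffffff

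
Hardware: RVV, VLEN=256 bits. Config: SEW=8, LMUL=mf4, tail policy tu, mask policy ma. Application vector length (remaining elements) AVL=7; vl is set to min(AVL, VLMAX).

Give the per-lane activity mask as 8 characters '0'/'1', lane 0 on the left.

predicate = 11111110

VLMAX = (256 × 1/4) / 8 = 8 lanes
vl = min(AVL, VLMAX) = min(7, 8) = 7
bits (lane 0 leftmost): 11111110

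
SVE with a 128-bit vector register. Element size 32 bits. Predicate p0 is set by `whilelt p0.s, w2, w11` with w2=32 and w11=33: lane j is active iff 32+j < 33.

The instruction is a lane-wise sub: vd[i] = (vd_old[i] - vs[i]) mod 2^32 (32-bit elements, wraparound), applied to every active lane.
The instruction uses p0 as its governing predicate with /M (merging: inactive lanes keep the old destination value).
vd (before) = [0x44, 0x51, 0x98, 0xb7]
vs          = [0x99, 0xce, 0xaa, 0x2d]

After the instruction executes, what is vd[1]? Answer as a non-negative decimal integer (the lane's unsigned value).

vd[1] = 81

lane count: 128 div 32 = 4
whilelt: lane j active iff 32+j < 33 → j < 1 → 1 active
  i=0: sub(0x44,0x99) → 4294967211
  i=1: tail/keep → 81
  i=2: tail/keep → 152
  i=3: tail/keep → 183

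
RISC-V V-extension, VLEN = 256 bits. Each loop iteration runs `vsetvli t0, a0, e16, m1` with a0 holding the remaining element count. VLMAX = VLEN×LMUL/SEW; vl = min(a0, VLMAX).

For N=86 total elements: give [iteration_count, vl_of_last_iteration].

[iterations, last_vl] = [6, 6]

lanes per group: 256·1/16 = 16
86 elements at 16/iter → 6 passes, remainder 6 on the last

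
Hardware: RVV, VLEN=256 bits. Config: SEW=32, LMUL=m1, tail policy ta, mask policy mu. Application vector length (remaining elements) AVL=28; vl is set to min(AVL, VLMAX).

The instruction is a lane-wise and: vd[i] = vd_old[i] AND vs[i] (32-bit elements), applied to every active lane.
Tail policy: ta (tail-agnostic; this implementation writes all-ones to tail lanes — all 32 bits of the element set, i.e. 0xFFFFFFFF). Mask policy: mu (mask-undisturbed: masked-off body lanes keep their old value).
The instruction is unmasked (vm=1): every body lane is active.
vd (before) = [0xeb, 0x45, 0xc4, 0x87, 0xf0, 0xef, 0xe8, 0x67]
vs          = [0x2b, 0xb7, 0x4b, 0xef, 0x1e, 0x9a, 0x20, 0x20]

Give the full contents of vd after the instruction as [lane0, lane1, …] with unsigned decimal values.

VLMAX = VLEN×LMUL/SEW = 256×1/32 = 8
AVL=28 > VLMAX=8, so vl = 8
[0] and(0xeb,0x2b) = 0x2b
[1] and(0x45,0xb7) = 0x05
[2] and(0xc4,0x4b) = 0x40
[3] and(0x87,0xef) = 0x87
[4] and(0xf0,0x1e) = 0x10
[5] and(0xef,0x9a) = 0x8a
[6] and(0xe8,0x20) = 0x20
[7] and(0x67,0x20) = 0x20

vd = [43, 5, 64, 135, 16, 138, 32, 32]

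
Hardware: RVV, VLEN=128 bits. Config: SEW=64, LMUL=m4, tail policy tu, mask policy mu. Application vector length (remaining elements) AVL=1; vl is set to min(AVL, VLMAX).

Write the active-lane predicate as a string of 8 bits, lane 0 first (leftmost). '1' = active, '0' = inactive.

predicate = 10000000

VLMAX = VLEN×LMUL/SEW = 128×4/64 = 8
vl = min(AVL, VLMAX) = min(1, 8) = 1
bits (lane 0 leftmost): 10000000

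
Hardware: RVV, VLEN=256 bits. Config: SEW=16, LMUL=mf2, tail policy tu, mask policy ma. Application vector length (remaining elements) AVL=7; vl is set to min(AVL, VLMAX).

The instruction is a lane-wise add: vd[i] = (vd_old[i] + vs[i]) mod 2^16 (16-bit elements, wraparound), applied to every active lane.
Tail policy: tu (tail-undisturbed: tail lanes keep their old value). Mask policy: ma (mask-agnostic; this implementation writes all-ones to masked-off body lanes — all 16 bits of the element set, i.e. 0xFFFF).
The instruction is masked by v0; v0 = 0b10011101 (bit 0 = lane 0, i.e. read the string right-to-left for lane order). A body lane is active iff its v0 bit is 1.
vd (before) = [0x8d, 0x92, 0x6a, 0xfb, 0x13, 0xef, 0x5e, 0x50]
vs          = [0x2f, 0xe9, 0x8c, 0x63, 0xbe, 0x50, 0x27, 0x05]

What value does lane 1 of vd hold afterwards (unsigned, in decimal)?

vd[1] = 65535

VLMAX = (256 × 1/2) / 16 = 8 lanes
AVL=7 ≤ VLMAX=8, so vl = 7
vd[0] add(0x8d,0x2f) -> 0xbc
vd[1] mask-off/ones -> 0xffff
vd[2] add(0x6a,0x8c) -> 0xf6
vd[3] add(0xfb,0x63) -> 0x15e
vd[4] add(0x13,0xbe) -> 0xd1
vd[5] mask-off/ones -> 0xffff
vd[6] mask-off/ones -> 0xffff
vd[7] tail/keep -> 0x50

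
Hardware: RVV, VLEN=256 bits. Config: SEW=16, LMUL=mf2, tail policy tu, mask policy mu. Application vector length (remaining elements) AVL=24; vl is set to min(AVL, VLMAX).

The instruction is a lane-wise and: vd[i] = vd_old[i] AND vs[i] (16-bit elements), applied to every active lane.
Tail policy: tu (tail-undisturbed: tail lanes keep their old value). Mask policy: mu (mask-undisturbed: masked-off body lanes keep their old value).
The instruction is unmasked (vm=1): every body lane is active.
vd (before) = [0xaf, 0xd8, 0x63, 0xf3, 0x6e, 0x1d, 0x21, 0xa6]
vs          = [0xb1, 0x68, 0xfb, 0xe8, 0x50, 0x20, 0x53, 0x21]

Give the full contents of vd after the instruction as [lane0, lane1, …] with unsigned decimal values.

lanes per group: 256·1/2/16 = 8
AVL=24 > VLMAX=8, so vl = 8
[0] and(0xaf,0xb1) = 0xa1
[1] and(0xd8,0x68) = 0x48
[2] and(0x63,0xfb) = 0x63
[3] and(0xf3,0xe8) = 0xe0
[4] and(0x6e,0x50) = 0x40
[5] and(0x1d,0x20) = 0x00
[6] and(0x21,0x53) = 0x01
[7] and(0xa6,0x21) = 0x20

vd = [161, 72, 99, 224, 64, 0, 1, 32]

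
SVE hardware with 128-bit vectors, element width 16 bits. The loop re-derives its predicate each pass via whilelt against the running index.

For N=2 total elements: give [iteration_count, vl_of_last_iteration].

register lanes = 128/16 = 8
N=2: ⌈2/8⌉ = 1 iters; last vl = 2 − 0×8 = 2

[iterations, last_vl] = [1, 2]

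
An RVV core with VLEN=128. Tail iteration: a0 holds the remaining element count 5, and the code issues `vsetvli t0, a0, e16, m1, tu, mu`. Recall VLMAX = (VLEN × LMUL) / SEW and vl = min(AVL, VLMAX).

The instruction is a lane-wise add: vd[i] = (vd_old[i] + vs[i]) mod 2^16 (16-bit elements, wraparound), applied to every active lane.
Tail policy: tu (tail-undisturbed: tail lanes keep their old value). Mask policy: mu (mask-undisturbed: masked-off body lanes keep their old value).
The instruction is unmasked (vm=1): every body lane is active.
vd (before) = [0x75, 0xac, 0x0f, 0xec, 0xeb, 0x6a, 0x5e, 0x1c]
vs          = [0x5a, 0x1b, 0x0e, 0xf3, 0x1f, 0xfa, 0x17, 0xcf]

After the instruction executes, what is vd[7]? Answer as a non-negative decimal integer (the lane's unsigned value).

vd[7] = 28

VLMAX = (128 × 1) / 16 = 8 lanes
vl ← min(5, 8) = 5
[0] add(0x75,0x5a) = 0xcf
[1] add(0xac,0x1b) = 0xc7
[2] add(0x0f,0x0e) = 0x1d
[3] add(0xec,0xf3) = 0x1df
[4] add(0xeb,0x1f) = 0x10a
[5] tail/keep = 0x6a
[6] tail/keep = 0x5e
[7] tail/keep = 0x1c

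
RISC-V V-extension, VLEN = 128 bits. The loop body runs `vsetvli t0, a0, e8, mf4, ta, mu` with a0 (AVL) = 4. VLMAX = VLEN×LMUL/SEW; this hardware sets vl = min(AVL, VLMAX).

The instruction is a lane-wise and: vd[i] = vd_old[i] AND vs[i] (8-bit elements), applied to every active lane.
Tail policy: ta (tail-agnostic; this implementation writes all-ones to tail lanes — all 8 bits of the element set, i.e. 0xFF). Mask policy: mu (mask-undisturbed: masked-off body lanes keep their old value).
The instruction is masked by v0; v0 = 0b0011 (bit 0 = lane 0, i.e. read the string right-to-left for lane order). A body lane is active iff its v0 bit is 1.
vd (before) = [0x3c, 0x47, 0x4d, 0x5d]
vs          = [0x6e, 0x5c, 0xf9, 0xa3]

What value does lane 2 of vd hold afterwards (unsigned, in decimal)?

VLMAX = (128 × 1/4) / 8 = 4 lanes
vl = min(AVL, VLMAX) = min(4, 4) = 4
  i=0: and(0x3c,0x6e) → 44
  i=1: and(0x47,0x5c) → 68
  i=2: mask-off/keep → 77
  i=3: mask-off/keep → 93

vd[2] = 77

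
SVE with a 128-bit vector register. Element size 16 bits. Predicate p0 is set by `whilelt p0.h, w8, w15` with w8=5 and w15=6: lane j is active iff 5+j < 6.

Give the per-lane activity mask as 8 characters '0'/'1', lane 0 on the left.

lane count: 128 div 16 = 8
active while 5+j < 6, i.e. j ∈ [0,1) capped at 8 ⇒ 1
bits (lane 0 leftmost): 10000000

predicate = 10000000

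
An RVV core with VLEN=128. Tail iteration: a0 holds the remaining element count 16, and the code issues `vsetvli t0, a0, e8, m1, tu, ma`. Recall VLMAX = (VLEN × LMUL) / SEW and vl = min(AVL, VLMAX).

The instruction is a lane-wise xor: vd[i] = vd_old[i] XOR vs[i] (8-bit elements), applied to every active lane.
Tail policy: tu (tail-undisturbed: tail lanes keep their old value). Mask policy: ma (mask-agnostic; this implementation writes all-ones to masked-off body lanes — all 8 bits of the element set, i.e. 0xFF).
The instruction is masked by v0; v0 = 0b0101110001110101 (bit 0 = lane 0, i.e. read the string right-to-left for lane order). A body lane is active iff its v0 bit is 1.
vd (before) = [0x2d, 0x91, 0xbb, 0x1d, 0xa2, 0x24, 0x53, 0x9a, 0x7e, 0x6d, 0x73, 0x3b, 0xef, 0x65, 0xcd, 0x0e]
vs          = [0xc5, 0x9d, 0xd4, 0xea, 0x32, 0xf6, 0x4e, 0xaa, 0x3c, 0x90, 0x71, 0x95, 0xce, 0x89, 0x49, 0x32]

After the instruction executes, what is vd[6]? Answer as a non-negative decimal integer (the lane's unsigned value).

VLMAX = VLEN×LMUL/SEW = 128×1/8 = 16
vl ← min(16, 16) = 16
vd[0] xor(0x2d,0xc5) -> 0xe8
vd[1] mask-off/ones -> 0xff
vd[2] xor(0xbb,0xd4) -> 0x6f
vd[3] mask-off/ones -> 0xff
vd[4] xor(0xa2,0x32) -> 0x90
vd[5] xor(0x24,0xf6) -> 0xd2
vd[6] xor(0x53,0x4e) -> 0x1d
vd[7] mask-off/ones -> 0xff
vd[8] mask-off/ones -> 0xff
vd[9] mask-off/ones -> 0xff
vd[10] xor(0x73,0x71) -> 0x02
vd[11] xor(0x3b,0x95) -> 0xae
vd[12] xor(0xef,0xce) -> 0x21
vd[13] mask-off/ones -> 0xff
vd[14] xor(0xcd,0x49) -> 0x84
vd[15] mask-off/ones -> 0xff

vd[6] = 29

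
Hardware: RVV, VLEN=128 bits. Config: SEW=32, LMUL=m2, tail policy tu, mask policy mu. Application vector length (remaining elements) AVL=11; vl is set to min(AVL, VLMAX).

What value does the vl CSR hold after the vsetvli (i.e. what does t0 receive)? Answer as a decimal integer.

VLMAX = VLEN×LMUL/SEW = 128×2/32 = 8
vl ← min(11, 8) = 8

vl = 8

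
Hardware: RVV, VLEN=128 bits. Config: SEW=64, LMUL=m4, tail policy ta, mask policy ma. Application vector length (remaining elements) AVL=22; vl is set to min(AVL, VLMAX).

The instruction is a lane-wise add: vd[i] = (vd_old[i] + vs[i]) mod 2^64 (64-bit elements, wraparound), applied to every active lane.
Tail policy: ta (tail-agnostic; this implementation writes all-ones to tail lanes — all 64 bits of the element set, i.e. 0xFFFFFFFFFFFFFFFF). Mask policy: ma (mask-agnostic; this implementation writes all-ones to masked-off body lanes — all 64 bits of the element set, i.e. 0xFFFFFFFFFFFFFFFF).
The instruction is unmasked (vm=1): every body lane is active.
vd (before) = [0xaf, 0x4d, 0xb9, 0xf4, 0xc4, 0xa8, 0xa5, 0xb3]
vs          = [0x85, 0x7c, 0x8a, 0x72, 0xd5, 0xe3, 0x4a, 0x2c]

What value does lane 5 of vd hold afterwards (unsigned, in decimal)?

vd[5] = 395

VLMAX = VLEN×LMUL/SEW = 128×4/64 = 8
vl ← min(22, 8) = 8
vd[0] add(0xaf,0x85) -> 0x134
vd[1] add(0x4d,0x7c) -> 0xc9
vd[2] add(0xb9,0x8a) -> 0x143
vd[3] add(0xf4,0x72) -> 0x166
vd[4] add(0xc4,0xd5) -> 0x199
vd[5] add(0xa8,0xe3) -> 0x18b
vd[6] add(0xa5,0x4a) -> 0xef
vd[7] add(0xb3,0x2c) -> 0xdf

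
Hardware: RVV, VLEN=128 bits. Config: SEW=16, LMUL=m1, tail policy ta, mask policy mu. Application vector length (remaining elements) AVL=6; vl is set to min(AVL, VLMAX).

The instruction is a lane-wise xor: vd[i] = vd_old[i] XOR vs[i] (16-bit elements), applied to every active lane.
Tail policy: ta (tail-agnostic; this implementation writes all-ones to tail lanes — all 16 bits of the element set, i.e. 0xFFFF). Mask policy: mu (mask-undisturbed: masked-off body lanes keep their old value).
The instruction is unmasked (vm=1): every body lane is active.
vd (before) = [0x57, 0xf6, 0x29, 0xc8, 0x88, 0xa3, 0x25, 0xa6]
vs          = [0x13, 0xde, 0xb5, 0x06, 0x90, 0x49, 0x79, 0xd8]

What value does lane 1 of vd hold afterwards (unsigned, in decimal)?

vd[1] = 40

lanes per group: 128·1/16 = 8
AVL=6 ≤ VLMAX=8, so vl = 6
lane  0: xor(0x57,0x13) ⇒ 0x44
lane  1: xor(0xf6,0xde) ⇒ 0x28
lane  2: xor(0x29,0xb5) ⇒ 0x9c
lane  3: xor(0xc8,0x06) ⇒ 0xce
lane  4: xor(0x88,0x90) ⇒ 0x18
lane  5: xor(0xa3,0x49) ⇒ 0xea
lane  6: tail/ones ⇒ 0xffff
lane  7: tail/ones ⇒ 0xffff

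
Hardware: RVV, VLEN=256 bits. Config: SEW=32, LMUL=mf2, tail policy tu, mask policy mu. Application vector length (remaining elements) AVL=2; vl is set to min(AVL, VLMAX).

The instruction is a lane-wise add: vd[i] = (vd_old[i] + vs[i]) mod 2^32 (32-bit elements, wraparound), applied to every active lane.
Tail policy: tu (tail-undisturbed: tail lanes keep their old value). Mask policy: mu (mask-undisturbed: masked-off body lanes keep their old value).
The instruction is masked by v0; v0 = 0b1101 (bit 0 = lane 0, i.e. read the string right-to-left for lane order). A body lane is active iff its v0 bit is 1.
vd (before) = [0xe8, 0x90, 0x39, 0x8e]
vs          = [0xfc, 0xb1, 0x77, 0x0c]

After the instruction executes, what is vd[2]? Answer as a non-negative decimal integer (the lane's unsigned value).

vd[2] = 57

lanes per group: 256·1/2/32 = 4
vl = min(AVL, VLMAX) = min(2, 4) = 2
  i=0: add(0xe8,0xfc) → 484
  i=1: mask-off/keep → 144
  i=2: tail/keep → 57
  i=3: tail/keep → 142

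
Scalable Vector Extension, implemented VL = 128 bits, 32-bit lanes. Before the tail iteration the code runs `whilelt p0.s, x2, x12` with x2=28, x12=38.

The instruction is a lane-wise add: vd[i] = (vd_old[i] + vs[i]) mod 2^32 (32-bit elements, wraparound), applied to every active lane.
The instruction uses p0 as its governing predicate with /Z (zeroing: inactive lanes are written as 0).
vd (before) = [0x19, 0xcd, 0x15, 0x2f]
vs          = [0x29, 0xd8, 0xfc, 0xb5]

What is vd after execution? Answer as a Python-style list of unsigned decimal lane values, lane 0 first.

vd = [66, 421, 273, 228]

128-bit reg / 32-bit elem → 4 lanes
p0[j] = (28+j < 38); true for j=0..3 → 4 lanes set
vd[0] add(0x19,0x29) -> 0x42
vd[1] add(0xcd,0xd8) -> 0x1a5
vd[2] add(0x15,0xfc) -> 0x111
vd[3] add(0x2f,0xb5) -> 0xe4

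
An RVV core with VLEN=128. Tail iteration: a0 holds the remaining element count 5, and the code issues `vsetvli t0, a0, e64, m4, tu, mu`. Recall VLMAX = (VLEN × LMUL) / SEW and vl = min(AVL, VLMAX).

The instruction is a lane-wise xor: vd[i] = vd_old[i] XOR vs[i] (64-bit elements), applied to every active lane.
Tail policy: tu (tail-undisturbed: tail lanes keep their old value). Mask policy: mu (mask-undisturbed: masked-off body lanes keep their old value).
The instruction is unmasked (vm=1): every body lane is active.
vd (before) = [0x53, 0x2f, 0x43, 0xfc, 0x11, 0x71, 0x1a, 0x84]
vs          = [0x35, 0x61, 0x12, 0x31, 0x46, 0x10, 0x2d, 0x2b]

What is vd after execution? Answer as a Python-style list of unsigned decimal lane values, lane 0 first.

vd = [102, 78, 81, 205, 87, 113, 26, 132]

VLMAX = (128 × 4) / 64 = 8 lanes
vl ← min(5, 8) = 5
[0] xor(0x53,0x35) = 0x66
[1] xor(0x2f,0x61) = 0x4e
[2] xor(0x43,0x12) = 0x51
[3] xor(0xfc,0x31) = 0xcd
[4] xor(0x11,0x46) = 0x57
[5] tail/keep = 0x71
[6] tail/keep = 0x1a
[7] tail/keep = 0x84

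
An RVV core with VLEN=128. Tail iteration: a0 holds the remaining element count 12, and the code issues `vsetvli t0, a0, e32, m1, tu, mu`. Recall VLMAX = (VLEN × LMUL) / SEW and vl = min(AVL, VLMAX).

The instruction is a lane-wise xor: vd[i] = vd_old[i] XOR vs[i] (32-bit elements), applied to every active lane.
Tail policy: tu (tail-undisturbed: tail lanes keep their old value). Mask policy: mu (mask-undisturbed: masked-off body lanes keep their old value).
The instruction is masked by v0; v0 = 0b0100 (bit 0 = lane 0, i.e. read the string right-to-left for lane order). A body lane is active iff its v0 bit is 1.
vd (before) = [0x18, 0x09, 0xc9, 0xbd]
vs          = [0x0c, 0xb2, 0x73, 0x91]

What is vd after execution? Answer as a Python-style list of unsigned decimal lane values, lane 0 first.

vd = [24, 9, 186, 189]

VLMAX = VLEN×LMUL/SEW = 128×1/32 = 4
vl = min(AVL, VLMAX) = min(12, 4) = 4
lane  0: mask-off/keep ⇒ 0x18
lane  1: mask-off/keep ⇒ 0x09
lane  2: xor(0xc9,0x73) ⇒ 0xba
lane  3: mask-off/keep ⇒ 0xbd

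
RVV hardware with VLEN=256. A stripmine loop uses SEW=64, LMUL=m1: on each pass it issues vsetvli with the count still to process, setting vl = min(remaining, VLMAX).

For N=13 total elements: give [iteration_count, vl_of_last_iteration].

lanes per group: 256·1/64 = 4
iterations = ceil(13/4) = 4; final-pass vl = 1

[iterations, last_vl] = [4, 1]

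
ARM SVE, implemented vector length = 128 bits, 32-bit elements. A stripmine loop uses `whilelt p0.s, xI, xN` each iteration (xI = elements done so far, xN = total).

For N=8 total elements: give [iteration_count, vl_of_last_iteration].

[iterations, last_vl] = [2, 4]

lane count: 128 div 32 = 4
8 elements at 4/iter → 2 passes, remainder 4 on the last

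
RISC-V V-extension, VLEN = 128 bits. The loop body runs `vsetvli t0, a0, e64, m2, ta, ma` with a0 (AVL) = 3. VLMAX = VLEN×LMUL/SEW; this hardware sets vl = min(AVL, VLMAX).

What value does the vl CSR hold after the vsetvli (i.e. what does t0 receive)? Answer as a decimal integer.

lanes per group: 128·2/64 = 4
vl = min(AVL, VLMAX) = min(3, 4) = 3

vl = 3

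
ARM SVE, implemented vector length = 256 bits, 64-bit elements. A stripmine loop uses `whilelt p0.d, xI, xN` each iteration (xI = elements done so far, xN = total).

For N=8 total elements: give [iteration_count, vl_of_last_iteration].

[iterations, last_vl] = [2, 4]

lane count: 256 div 64 = 4
8 elements at 4/iter → 2 passes, remainder 4 on the last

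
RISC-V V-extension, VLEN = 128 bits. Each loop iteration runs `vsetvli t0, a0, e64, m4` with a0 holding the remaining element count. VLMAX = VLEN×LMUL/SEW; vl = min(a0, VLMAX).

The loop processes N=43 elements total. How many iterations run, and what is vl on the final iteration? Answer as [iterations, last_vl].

VLMAX = VLEN×LMUL/SEW = 128×4/64 = 8
iterations = ceil(43/8) = 6; final-pass vl = 3

[iterations, last_vl] = [6, 3]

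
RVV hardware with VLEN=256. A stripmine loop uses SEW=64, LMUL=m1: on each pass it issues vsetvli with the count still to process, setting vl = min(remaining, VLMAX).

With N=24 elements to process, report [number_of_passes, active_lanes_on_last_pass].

VLMAX = VLEN×LMUL/SEW = 256×1/64 = 4
24 elements at 4/iter → 6 passes, remainder 4 on the last

[iterations, last_vl] = [6, 4]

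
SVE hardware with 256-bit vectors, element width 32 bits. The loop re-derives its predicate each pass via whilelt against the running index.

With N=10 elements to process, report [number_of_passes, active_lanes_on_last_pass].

256-bit reg / 32-bit elem → 8 lanes
iterations = ceil(10/8) = 2; final-pass vl = 2

[iterations, last_vl] = [2, 2]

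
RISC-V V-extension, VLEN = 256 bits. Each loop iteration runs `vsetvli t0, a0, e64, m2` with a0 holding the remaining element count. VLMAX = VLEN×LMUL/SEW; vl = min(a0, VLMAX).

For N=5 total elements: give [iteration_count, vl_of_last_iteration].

[iterations, last_vl] = [1, 5]

lanes per group: 256·2/64 = 8
N=5: ⌈5/8⌉ = 1 iters; last vl = 5 − 0×8 = 5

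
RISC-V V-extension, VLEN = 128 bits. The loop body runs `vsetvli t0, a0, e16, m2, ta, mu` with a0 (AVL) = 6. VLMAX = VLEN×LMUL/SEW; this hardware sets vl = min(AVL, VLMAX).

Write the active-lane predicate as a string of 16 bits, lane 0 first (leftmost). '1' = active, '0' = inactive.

VLMAX = VLEN×LMUL/SEW = 128×2/16 = 16
AVL=6 ≤ VLMAX=16, so vl = 6
bits (lane 0 leftmost): 1111110000000000

predicate = 1111110000000000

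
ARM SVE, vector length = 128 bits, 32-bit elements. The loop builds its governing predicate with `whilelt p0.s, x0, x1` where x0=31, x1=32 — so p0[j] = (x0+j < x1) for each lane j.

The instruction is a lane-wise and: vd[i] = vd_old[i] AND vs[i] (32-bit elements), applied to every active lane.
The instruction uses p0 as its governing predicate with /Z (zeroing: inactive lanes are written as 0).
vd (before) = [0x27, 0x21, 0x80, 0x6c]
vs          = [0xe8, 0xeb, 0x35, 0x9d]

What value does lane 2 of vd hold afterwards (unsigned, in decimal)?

vd[2] = 0

register lanes = 128/32 = 4
whilelt: lane j active iff 31+j < 32 → j < 1 → 1 active
vd[0] and(0x27,0xe8) -> 0x20
vd[1] tail/zero -> 0x00
vd[2] tail/zero -> 0x00
vd[3] tail/zero -> 0x00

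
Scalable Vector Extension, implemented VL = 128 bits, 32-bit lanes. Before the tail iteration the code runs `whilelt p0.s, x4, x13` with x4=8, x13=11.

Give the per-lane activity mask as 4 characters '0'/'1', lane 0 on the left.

128-bit reg / 32-bit elem → 4 lanes
whilelt: lane j active iff 8+j < 11 → j < 3 → 3 active
bits (lane 0 leftmost): 1110

predicate = 1110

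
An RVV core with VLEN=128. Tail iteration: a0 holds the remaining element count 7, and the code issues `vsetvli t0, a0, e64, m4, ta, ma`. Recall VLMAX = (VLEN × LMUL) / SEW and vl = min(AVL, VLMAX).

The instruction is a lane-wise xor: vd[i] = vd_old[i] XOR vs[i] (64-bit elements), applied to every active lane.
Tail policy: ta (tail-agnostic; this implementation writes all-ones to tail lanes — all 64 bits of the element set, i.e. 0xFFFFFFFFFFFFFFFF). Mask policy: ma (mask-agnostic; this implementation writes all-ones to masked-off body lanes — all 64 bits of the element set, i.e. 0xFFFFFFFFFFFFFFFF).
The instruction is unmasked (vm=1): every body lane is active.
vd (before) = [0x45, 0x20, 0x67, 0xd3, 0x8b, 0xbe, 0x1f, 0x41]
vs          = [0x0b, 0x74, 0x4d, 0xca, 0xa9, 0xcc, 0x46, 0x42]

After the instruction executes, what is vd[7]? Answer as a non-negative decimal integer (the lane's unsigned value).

VLMAX = (128 × 4) / 64 = 8 lanes
vl ← min(7, 8) = 7
  i=0: xor(0x45,0x0b) → 78
  i=1: xor(0x20,0x74) → 84
  i=2: xor(0x67,0x4d) → 42
  i=3: xor(0xd3,0xca) → 25
  i=4: xor(0x8b,0xa9) → 34
  i=5: xor(0xbe,0xcc) → 114
  i=6: xor(0x1f,0x46) → 89
  i=7: tail/ones → 18446744073709551615

vd[7] = 18446744073709551615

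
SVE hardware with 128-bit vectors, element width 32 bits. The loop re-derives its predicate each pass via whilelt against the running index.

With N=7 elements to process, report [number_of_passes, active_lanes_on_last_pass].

128-bit reg / 32-bit elem → 4 lanes
N=7: ⌈7/4⌉ = 2 iters; last vl = 7 − 1×4 = 3

[iterations, last_vl] = [2, 3]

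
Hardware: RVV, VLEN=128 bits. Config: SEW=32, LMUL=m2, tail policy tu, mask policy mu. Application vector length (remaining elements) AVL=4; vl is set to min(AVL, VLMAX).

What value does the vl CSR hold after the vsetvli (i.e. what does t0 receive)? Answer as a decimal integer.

VLMAX = VLEN×LMUL/SEW = 128×2/32 = 8
AVL=4 ≤ VLMAX=8, so vl = 4

vl = 4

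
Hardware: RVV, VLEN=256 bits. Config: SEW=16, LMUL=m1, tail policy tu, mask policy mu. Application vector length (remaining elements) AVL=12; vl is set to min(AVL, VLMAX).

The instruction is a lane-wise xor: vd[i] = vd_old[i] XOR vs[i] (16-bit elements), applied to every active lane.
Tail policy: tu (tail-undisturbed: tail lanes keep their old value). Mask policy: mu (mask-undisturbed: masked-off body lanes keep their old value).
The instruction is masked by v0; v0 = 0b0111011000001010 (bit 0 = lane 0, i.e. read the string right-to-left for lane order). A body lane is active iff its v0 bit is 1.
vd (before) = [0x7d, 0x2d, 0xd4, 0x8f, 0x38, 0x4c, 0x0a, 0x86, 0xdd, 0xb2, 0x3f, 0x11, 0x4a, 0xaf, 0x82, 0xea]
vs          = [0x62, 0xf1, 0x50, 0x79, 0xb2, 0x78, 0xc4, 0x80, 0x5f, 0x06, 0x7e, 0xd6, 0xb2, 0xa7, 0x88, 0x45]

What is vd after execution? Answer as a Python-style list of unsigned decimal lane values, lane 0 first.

vd = [125, 220, 212, 246, 56, 76, 10, 134, 221, 180, 65, 17, 74, 175, 130, 234]

lanes per group: 256·1/16 = 16
AVL=12 ≤ VLMAX=16, so vl = 12
  i=0: mask-off/keep → 125
  i=1: xor(0x2d,0xf1) → 220
  i=2: mask-off/keep → 212
  i=3: xor(0x8f,0x79) → 246
  i=4: mask-off/keep → 56
  i=5: mask-off/keep → 76
  i=6: mask-off/keep → 10
  i=7: mask-off/keep → 134
  i=8: mask-off/keep → 221
  i=9: xor(0xb2,0x06) → 180
  i=10: xor(0x3f,0x7e) → 65
  i=11: mask-off/keep → 17
  i=12: tail/keep → 74
  i=13: tail/keep → 175
  i=14: tail/keep → 130
  i=15: tail/keep → 234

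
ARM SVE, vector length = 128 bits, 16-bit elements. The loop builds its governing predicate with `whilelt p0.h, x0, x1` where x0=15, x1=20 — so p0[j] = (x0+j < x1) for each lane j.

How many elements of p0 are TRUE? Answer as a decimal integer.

128-bit reg / 16-bit elem → 8 lanes
whilelt: lane j active iff 15+j < 20 → j < 5 → 5 active

vl = 5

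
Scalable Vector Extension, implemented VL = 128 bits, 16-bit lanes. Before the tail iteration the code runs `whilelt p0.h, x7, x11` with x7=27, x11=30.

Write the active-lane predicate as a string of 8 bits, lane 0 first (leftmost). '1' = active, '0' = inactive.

predicate = 11100000

lane count: 128 div 16 = 8
whilelt: lane j active iff 27+j < 30 → j < 3 → 3 active
bits (lane 0 leftmost): 11100000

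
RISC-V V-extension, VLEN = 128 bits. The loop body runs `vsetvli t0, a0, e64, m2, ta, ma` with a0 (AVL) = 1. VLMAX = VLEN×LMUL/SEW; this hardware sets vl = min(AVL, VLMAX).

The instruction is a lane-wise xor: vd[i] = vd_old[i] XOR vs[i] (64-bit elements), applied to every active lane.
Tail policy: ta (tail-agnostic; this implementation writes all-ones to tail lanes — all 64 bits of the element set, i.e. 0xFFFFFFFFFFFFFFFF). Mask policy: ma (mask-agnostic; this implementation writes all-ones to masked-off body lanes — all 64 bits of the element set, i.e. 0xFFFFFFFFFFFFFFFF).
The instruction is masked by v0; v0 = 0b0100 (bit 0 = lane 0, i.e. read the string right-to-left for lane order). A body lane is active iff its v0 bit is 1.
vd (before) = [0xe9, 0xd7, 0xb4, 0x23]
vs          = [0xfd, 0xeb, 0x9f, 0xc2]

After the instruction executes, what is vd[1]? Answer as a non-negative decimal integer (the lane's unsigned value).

lanes per group: 128·2/64 = 4
vl = min(AVL, VLMAX) = min(1, 4) = 1
lane  0: mask-off/ones ⇒ 0xffffffffffffffff
lane  1: tail/ones ⇒ 0xffffffffffffffff
lane  2: tail/ones ⇒ 0xffffffffffffffff
lane  3: tail/ones ⇒ 0xffffffffffffffff

vd[1] = 18446744073709551615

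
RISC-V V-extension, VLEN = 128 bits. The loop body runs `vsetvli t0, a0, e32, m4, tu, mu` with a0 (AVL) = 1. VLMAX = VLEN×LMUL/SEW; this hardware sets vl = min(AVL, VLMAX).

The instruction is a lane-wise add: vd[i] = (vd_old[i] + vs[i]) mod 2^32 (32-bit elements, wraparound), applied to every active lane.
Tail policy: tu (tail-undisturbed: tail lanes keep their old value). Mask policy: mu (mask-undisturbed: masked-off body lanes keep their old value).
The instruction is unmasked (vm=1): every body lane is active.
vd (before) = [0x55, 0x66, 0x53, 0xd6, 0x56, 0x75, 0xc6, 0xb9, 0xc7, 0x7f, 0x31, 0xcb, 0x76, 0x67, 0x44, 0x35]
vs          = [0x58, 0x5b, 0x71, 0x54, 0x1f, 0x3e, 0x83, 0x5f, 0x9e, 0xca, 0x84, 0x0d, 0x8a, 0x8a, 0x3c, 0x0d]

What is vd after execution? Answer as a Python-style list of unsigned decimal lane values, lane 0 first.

vd = [173, 102, 83, 214, 86, 117, 198, 185, 199, 127, 49, 203, 118, 103, 68, 53]

VLMAX = VLEN×LMUL/SEW = 128×4/32 = 16
vl = min(AVL, VLMAX) = min(1, 16) = 1
[0] add(0x55,0x58) = 0xad
[1] tail/keep = 0x66
[2] tail/keep = 0x53
[3] tail/keep = 0xd6
[4] tail/keep = 0x56
[5] tail/keep = 0x75
[6] tail/keep = 0xc6
[7] tail/keep = 0xb9
[8] tail/keep = 0xc7
[9] tail/keep = 0x7f
[10] tail/keep = 0x31
[11] tail/keep = 0xcb
[12] tail/keep = 0x76
[13] tail/keep = 0x67
[14] tail/keep = 0x44
[15] tail/keep = 0x35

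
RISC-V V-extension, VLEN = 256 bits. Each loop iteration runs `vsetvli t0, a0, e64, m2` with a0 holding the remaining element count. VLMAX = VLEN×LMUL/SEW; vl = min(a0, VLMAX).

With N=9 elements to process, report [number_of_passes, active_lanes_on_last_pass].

[iterations, last_vl] = [2, 1]

VLMAX = VLEN×LMUL/SEW = 256×2/64 = 8
9 elements at 8/iter → 2 passes, remainder 1 on the last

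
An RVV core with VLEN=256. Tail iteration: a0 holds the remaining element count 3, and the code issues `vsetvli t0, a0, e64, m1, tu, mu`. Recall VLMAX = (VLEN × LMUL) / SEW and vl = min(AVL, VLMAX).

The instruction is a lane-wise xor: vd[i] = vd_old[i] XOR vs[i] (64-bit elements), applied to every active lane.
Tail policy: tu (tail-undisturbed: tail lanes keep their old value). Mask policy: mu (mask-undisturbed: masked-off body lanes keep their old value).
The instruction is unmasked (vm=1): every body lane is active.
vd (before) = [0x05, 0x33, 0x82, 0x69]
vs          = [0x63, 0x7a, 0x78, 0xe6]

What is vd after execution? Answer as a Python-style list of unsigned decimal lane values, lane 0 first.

vd = [102, 73, 250, 105]

VLMAX = VLEN×LMUL/SEW = 256×1/64 = 4
vl ← min(3, 4) = 3
  i=0: xor(0x05,0x63) → 102
  i=1: xor(0x33,0x7a) → 73
  i=2: xor(0x82,0x78) → 250
  i=3: tail/keep → 105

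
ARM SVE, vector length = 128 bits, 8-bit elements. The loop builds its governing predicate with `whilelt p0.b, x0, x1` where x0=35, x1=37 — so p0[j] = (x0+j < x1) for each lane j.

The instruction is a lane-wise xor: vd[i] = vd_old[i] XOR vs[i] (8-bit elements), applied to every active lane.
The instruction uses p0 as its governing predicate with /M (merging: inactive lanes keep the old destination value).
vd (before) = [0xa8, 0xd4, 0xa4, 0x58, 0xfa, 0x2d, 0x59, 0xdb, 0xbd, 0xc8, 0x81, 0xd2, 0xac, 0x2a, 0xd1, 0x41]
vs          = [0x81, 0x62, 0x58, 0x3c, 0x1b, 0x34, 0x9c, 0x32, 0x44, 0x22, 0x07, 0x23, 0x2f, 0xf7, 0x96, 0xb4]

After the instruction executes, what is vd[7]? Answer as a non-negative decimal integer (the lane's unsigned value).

register lanes = 128/8 = 16
active while 35+j < 37, i.e. j ∈ [0,2) capped at 16 ⇒ 2
vd[0] xor(0xa8,0x81) -> 0x29
vd[1] xor(0xd4,0x62) -> 0xb6
vd[2] tail/keep -> 0xa4
vd[3] tail/keep -> 0x58
vd[4] tail/keep -> 0xfa
vd[5] tail/keep -> 0x2d
vd[6] tail/keep -> 0x59
vd[7] tail/keep -> 0xdb
vd[8] tail/keep -> 0xbd
vd[9] tail/keep -> 0xc8
vd[10] tail/keep -> 0x81
vd[11] tail/keep -> 0xd2
vd[12] tail/keep -> 0xac
vd[13] tail/keep -> 0x2a
vd[14] tail/keep -> 0xd1
vd[15] tail/keep -> 0x41

vd[7] = 219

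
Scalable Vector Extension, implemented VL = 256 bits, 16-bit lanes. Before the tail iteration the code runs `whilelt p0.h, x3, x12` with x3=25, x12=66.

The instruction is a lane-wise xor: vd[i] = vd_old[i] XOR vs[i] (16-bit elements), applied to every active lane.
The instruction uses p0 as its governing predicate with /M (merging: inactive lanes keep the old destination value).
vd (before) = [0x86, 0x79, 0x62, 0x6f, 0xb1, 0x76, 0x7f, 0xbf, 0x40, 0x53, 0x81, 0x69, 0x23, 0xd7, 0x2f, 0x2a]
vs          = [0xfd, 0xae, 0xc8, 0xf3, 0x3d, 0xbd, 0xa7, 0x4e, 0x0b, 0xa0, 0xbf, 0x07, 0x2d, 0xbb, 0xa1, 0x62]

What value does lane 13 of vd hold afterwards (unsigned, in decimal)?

vd[13] = 108

lane count: 256 div 16 = 16
p0[j] = (25+j < 66); true for j=0..15 → 16 lanes set
  i=0: xor(0x86,0xfd) → 123
  i=1: xor(0x79,0xae) → 215
  i=2: xor(0x62,0xc8) → 170
  i=3: xor(0x6f,0xf3) → 156
  i=4: xor(0xb1,0x3d) → 140
  i=5: xor(0x76,0xbd) → 203
  i=6: xor(0x7f,0xa7) → 216
  i=7: xor(0xbf,0x4e) → 241
  i=8: xor(0x40,0x0b) → 75
  i=9: xor(0x53,0xa0) → 243
  i=10: xor(0x81,0xbf) → 62
  i=11: xor(0x69,0x07) → 110
  i=12: xor(0x23,0x2d) → 14
  i=13: xor(0xd7,0xbb) → 108
  i=14: xor(0x2f,0xa1) → 142
  i=15: xor(0x2a,0x62) → 72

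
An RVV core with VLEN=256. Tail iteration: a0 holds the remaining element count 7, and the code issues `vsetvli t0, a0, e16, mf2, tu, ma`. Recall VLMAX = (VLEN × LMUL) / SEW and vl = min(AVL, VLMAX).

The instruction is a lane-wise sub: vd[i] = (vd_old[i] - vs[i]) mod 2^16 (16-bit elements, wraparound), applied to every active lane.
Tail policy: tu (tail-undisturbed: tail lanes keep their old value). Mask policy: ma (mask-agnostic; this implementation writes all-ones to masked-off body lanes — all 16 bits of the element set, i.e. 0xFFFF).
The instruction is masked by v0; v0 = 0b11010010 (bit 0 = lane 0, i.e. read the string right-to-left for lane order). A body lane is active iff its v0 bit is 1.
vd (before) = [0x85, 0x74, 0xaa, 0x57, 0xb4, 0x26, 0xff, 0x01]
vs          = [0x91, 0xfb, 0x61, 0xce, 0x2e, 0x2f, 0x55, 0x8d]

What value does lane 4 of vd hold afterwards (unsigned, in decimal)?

vd[4] = 134

lanes per group: 256·1/2/16 = 8
AVL=7 ≤ VLMAX=8, so vl = 7
  i=0: mask-off/ones → 65535
  i=1: sub(0x74,0xfb) → 65401
  i=2: mask-off/ones → 65535
  i=3: mask-off/ones → 65535
  i=4: sub(0xb4,0x2e) → 134
  i=5: mask-off/ones → 65535
  i=6: sub(0xff,0x55) → 170
  i=7: tail/keep → 1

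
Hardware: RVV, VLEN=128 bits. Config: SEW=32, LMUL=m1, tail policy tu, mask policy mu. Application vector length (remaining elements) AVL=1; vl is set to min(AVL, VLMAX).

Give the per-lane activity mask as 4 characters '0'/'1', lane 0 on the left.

predicate = 1000

lanes per group: 128·1/32 = 4
vl ← min(1, 4) = 1
bits (lane 0 leftmost): 1000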